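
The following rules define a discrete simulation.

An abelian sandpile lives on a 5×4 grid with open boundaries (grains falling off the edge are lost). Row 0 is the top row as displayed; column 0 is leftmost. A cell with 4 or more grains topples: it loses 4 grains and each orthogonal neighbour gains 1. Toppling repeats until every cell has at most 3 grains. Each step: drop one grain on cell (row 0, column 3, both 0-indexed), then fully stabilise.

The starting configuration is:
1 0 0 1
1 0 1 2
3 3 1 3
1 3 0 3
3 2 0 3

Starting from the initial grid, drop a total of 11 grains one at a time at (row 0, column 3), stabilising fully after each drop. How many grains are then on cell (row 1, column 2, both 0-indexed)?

2

k=0  1 0 0 1
1 0 1 2
3 3 1 3
1 3 0 3
3 2 0 3
k=1  1 0 0 2
1 0 1 2
3 3 1 3
1 3 0 3
3 2 0 3
k=2  1 0 0 3
1 0 1 2
3 3 1 3
1 3 0 3
3 2 0 3
k=3  1 0 1 0
1 0 1 3
3 3 1 3
1 3 0 3
3 2 0 3
k=4  1 0 1 1
1 0 1 3
3 3 1 3
1 3 0 3
3 2 0 3
k=5  1 0 1 2
1 0 1 3
3 3 1 3
1 3 0 3
3 2 0 3
k=6  1 0 1 3
1 0 1 3
3 3 1 3
1 3 0 3
3 2 0 3
k=7  1 0 2 1
1 0 2 1
3 3 2 1
1 3 1 1
3 2 1 0
k=8  1 0 2 2
1 0 2 1
3 3 2 1
1 3 1 1
3 2 1 0
k=9  1 0 2 3
1 0 2 1
3 3 2 1
1 3 1 1
3 2 1 0
k=10  1 0 3 0
1 0 2 2
3 3 2 1
1 3 1 1
3 2 1 0
k=11  1 0 3 1
1 0 2 2
3 3 2 1
1 3 1 1
3 2 1 0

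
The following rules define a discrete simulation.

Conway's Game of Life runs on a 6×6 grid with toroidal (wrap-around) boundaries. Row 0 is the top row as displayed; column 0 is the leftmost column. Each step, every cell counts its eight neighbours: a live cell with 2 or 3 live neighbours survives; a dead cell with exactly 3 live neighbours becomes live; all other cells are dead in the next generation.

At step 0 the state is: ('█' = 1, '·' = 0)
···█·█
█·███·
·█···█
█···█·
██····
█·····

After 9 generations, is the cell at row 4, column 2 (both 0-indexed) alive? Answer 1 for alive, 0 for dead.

step 0: ···█·█
█·███·
·█···█
█···█·
██····
█·····
step 1: ████·█
████··
·██···
······
██····
██···█
step 2: ···█··
····██
█··█··
█·█···
·█···█
····█·
step 3: ···█·█
···███
██·██·
█·█··█
██···█
····█·
step 4: ···█·█
······
·█····
··██··
·█··█·
····█·
step 5: ····█·
······
··█···
·███··
··█·█·
···███
step 6: ···███
······
·███··
·█····
·█···█
·····█
step 7: ····██
······
·██···
·█····
······
·····█
step 8: ····██
······
·██···
·██···
······
····██
step 9: ····██
······
·██···
·██···
······
····██

0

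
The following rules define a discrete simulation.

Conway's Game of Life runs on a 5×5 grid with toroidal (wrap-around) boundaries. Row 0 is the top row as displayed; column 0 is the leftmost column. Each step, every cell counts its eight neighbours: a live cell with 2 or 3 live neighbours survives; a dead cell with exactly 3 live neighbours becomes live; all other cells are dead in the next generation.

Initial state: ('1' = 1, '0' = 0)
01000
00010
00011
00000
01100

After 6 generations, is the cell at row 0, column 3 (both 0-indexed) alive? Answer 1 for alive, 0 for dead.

gen 0: 01000
00010
00011
00000
01100
gen 1: 01000
00111
00011
00110
01100
gen 2: 11000
10101
00000
01001
01010
gen 3: 00010
10001
01011
10100
01001
gen 4: 00010
10100
01110
00100
11111
gen 5: 00000
00001
00010
00000
11001
gen 6: 00001
00000
00000
10001
10000

0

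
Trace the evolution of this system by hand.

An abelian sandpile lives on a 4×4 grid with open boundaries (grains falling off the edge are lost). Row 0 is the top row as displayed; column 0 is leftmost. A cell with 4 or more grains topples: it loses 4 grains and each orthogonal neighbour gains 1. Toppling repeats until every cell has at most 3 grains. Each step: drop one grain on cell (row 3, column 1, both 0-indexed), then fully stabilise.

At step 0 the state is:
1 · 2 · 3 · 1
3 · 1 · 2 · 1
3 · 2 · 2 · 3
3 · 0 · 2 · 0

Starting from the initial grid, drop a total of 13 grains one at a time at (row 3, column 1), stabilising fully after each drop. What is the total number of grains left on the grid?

27

k=0  1 · 2 · 3 · 1
3 · 1 · 2 · 1
3 · 2 · 2 · 3
3 · 0 · 2 · 0
k=1  1 · 2 · 3 · 1
3 · 1 · 2 · 1
3 · 2 · 2 · 3
3 · 1 · 2 · 0
k=2  1 · 2 · 3 · 1
3 · 1 · 2 · 1
3 · 2 · 2 · 3
3 · 2 · 2 · 0
k=3  1 · 2 · 3 · 1
3 · 1 · 2 · 1
3 · 2 · 2 · 3
3 · 3 · 2 · 0
k=4  2 · 2 · 3 · 1
0 · 3 · 2 · 1
2 · 0 · 3 · 3
1 · 2 · 3 · 0
k=5  2 · 2 · 3 · 1
0 · 3 · 2 · 1
2 · 0 · 3 · 3
1 · 3 · 3 · 0
k=6  2 · 2 · 3 · 1
0 · 3 · 3 · 2
2 · 2 · 1 · 0
2 · 1 · 1 · 2
k=7  2 · 2 · 3 · 1
0 · 3 · 3 · 2
2 · 2 · 1 · 0
2 · 2 · 1 · 2
k=8  2 · 2 · 3 · 1
0 · 3 · 3 · 2
2 · 2 · 1 · 0
2 · 3 · 1 · 2
k=9  2 · 2 · 3 · 1
0 · 3 · 3 · 2
2 · 3 · 1 · 0
3 · 0 · 2 · 2
k=10  2 · 2 · 3 · 1
0 · 3 · 3 · 2
2 · 3 · 1 · 0
3 · 1 · 2 · 2
k=11  2 · 2 · 3 · 1
0 · 3 · 3 · 2
2 · 3 · 1 · 0
3 · 2 · 2 · 2
k=12  2 · 2 · 3 · 1
0 · 3 · 3 · 2
2 · 3 · 1 · 0
3 · 3 · 2 · 2
k=13  3 · 0 · 1 · 2
2 · 2 · 1 · 3
0 · 2 · 3 · 0
1 · 2 · 3 · 2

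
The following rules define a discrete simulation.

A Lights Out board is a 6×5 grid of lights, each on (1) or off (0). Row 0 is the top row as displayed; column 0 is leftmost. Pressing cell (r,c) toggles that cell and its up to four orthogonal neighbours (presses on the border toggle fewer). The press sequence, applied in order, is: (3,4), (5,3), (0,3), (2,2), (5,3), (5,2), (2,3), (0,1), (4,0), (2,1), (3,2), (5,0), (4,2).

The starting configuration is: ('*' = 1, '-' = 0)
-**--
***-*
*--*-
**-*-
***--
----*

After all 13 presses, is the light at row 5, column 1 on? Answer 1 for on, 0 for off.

0

k=0  -**--
***-*
*--*-
**-*-
***--
----*
k=1  -**--
***-*
*--**
**--*
***-*
----*
k=2  -**--
***-*
*--**
**--*
*****
--**-
k=3  -*-**
*****
*--**
**--*
*****
--**-
k=4  -*-**
**-**
***-*
***-*
*****
--**-
k=5  -*-**
**-**
***-*
***-*
***-*
----*
k=6  -*-**
**-**
***-*
***-*
**--*
-****
k=7  -*-**
**--*
**-*-
*****
**--*
-****
k=8  *-***
*---*
**-*-
*****
**--*
-****
k=9  *-***
*---*
**-*-
-****
----*
*****
k=10  *-***
**--*
--**-
--***
----*
*****
k=11  *-***
**--*
---*-
-*--*
--*-*
*****
k=12  *-***
**--*
---*-
-*--*
*-*-*
--***
k=13  *-***
**--*
---*-
-**-*
**-**
---**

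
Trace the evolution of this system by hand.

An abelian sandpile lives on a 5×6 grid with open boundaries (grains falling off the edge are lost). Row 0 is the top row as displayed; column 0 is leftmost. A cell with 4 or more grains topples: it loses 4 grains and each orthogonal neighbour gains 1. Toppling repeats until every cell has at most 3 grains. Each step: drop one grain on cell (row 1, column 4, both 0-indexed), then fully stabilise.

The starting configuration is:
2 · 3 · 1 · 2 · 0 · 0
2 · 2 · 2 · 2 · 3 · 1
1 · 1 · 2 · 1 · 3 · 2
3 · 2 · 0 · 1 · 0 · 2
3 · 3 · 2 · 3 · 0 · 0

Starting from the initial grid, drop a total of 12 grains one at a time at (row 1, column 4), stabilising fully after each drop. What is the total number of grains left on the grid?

step 0: 2 · 3 · 1 · 2 · 0 · 0
2 · 2 · 2 · 2 · 3 · 1
1 · 1 · 2 · 1 · 3 · 2
3 · 2 · 0 · 1 · 0 · 2
3 · 3 · 2 · 3 · 0 · 0
step 1: 2 · 3 · 1 · 2 · 1 · 0
2 · 2 · 2 · 3 · 1 · 2
1 · 1 · 2 · 2 · 0 · 3
3 · 2 · 0 · 1 · 1 · 2
3 · 3 · 2 · 3 · 0 · 0
step 2: 2 · 3 · 1 · 2 · 1 · 0
2 · 2 · 2 · 3 · 2 · 2
1 · 1 · 2 · 2 · 0 · 3
3 · 2 · 0 · 1 · 1 · 2
3 · 3 · 2 · 3 · 0 · 0
step 3: 2 · 3 · 1 · 2 · 1 · 0
2 · 2 · 2 · 3 · 3 · 2
1 · 1 · 2 · 2 · 0 · 3
3 · 2 · 0 · 1 · 1 · 2
3 · 3 · 2 · 3 · 0 · 0
step 4: 2 · 3 · 1 · 3 · 2 · 0
2 · 2 · 3 · 0 · 1 · 3
1 · 1 · 2 · 3 · 1 · 3
3 · 2 · 0 · 1 · 1 · 2
3 · 3 · 2 · 3 · 0 · 0
step 5: 2 · 3 · 1 · 3 · 2 · 0
2 · 2 · 3 · 0 · 2 · 3
1 · 1 · 2 · 3 · 1 · 3
3 · 2 · 0 · 1 · 1 · 2
3 · 3 · 2 · 3 · 0 · 0
step 6: 2 · 3 · 1 · 3 · 2 · 0
2 · 2 · 3 · 0 · 3 · 3
1 · 1 · 2 · 3 · 1 · 3
3 · 2 · 0 · 1 · 1 · 2
3 · 3 · 2 · 3 · 0 · 0
step 7: 2 · 3 · 1 · 3 · 3 · 1
2 · 2 · 3 · 1 · 1 · 1
1 · 1 · 2 · 3 · 3 · 0
3 · 2 · 0 · 1 · 1 · 3
3 · 3 · 2 · 3 · 0 · 0
step 8: 2 · 3 · 1 · 3 · 3 · 1
2 · 2 · 3 · 1 · 2 · 1
1 · 1 · 2 · 3 · 3 · 0
3 · 2 · 0 · 1 · 1 · 3
3 · 3 · 2 · 3 · 0 · 0
step 9: 2 · 3 · 1 · 3 · 3 · 1
2 · 2 · 3 · 1 · 3 · 1
1 · 1 · 2 · 3 · 3 · 0
3 · 2 · 0 · 1 · 1 · 3
3 · 3 · 2 · 3 · 0 · 0
step 10: 2 · 3 · 3 · 1 · 1 · 2
2 · 3 · 1 · 1 · 3 · 2
1 · 2 · 0 · 2 · 1 · 1
3 · 2 · 1 · 2 · 2 · 3
3 · 3 · 2 · 3 · 0 · 0
step 11: 2 · 3 · 3 · 1 · 2 · 2
2 · 3 · 1 · 2 · 0 · 3
1 · 2 · 0 · 2 · 2 · 1
3 · 2 · 1 · 2 · 2 · 3
3 · 3 · 2 · 3 · 0 · 0
step 12: 2 · 3 · 3 · 1 · 2 · 2
2 · 3 · 1 · 2 · 1 · 3
1 · 2 · 0 · 2 · 2 · 1
3 · 2 · 1 · 2 · 2 · 3
3 · 3 · 2 · 3 · 0 · 0

57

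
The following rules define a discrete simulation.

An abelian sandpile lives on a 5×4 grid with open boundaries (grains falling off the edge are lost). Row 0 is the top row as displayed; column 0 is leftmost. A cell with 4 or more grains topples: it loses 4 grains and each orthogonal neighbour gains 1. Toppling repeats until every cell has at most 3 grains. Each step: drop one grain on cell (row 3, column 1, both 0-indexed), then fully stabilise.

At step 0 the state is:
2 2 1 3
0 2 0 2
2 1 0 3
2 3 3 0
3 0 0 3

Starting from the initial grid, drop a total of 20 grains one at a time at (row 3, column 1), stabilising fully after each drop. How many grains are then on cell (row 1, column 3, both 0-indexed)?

step 0: 2 2 1 3
0 2 0 2
2 1 0 3
2 3 3 0
3 0 0 3
step 1: 2 2 1 3
0 2 0 2
2 2 1 3
3 1 0 1
3 1 1 3
step 2: 2 2 1 3
0 2 0 2
2 2 1 3
3 2 0 1
3 1 1 3
step 3: 2 2 1 3
0 2 0 2
2 2 1 3
3 3 0 1
3 1 1 3
step 4: 2 2 1 3
0 2 0 2
3 3 1 3
1 1 1 1
0 3 1 3
step 5: 2 2 1 3
0 2 0 2
3 3 1 3
1 2 1 1
0 3 1 3
step 6: 2 2 1 3
0 2 0 2
3 3 1 3
1 3 1 1
0 3 1 3
step 7: 2 2 1 3
1 3 0 2
0 1 2 3
3 2 2 1
1 0 2 3
step 8: 2 2 1 3
1 3 0 2
0 1 2 3
3 3 2 1
1 0 2 3
step 9: 2 2 1 3
1 3 0 2
1 2 2 3
0 1 3 1
2 1 2 3
step 10: 2 2 1 3
1 3 0 2
1 2 2 3
0 2 3 1
2 1 2 3
step 11: 2 2 1 3
1 3 0 2
1 2 2 3
0 3 3 1
2 1 2 3
step 12: 2 2 1 3
1 3 0 2
1 3 3 3
1 1 0 2
2 2 3 3
step 13: 2 2 1 3
1 3 0 2
1 3 3 3
1 2 0 2
2 2 3 3
step 14: 2 2 1 3
1 3 0 2
1 3 3 3
1 3 0 2
2 2 3 3
step 15: 2 3 1 3
2 0 2 3
2 2 1 0
2 1 2 3
2 3 3 3
step 16: 2 3 1 3
2 0 2 3
2 2 1 0
2 2 2 3
2 3 3 3
step 17: 2 3 1 3
2 0 2 3
2 2 1 0
2 3 2 3
2 3 3 3
step 18: 2 3 1 3
2 0 2 3
2 3 2 1
3 2 1 1
3 1 2 1
step 19: 2 3 1 3
2 0 2 3
2 3 2 1
3 3 1 1
3 1 2 1
step 20: 2 3 1 3
3 1 2 3
0 1 3 1
2 2 2 1
0 3 2 1

3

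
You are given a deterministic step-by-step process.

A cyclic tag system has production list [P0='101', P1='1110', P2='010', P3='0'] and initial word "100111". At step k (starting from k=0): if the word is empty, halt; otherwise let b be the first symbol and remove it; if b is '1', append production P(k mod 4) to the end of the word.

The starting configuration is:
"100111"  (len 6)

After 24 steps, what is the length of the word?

step 0: "100111"  (len 6)
step 1: "00111101"  (len 8)
step 2: "0111101"  (len 7)
step 3: "111101"  (len 6)
step 4: "111010"  (len 6)
step 5: "11010101"  (len 8)
step 6: "10101011110"  (len 11)
step 7: "0101011110010"  (len 13)
step 8: "101011110010"  (len 12)
step 9: "01011110010101"  (len 14)
step 10: "1011110010101"  (len 13)
step 11: "011110010101010"  (len 15)
step 12: "11110010101010"  (len 14)
step 13: "1110010101010101"  (len 16)
step 14: "1100101010101011110"  (len 19)
step 15: "100101010101011110010"  (len 21)
step 16: "001010101010111100100"  (len 21)
step 17: "01010101010111100100"  (len 20)
step 18: "1010101010111100100"  (len 19)
step 19: "010101010111100100010"  (len 21)
step 20: "10101010111100100010"  (len 20)
step 21: "0101010111100100010101"  (len 22)
step 22: "101010111100100010101"  (len 21)
step 23: "01010111100100010101010"  (len 23)
step 24: "1010111100100010101010"  (len 22)

22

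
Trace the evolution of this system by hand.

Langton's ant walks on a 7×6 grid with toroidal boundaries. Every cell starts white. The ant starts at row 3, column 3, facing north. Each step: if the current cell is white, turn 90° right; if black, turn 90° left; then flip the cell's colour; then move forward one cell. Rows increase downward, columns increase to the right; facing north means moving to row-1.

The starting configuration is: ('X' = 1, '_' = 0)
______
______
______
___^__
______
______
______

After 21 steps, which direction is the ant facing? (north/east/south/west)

west

step 0: ______
______
______
___^__
______
______
______
step 1: ______
______
______
___X>_
______
______
______
step 2: ______
______
______
___XX_
____v_
______
______
step 3: ______
______
______
___XX_
___<X_
______
______
step 4: ______
______
______
___^X_
___XX_
______
______
step 5: ______
______
______
__<_X_
___XX_
______
______
step 6: ______
______
__^___
__X_X_
___XX_
______
______
step 7: ______
______
__X>__
__X_X_
___XX_
______
______
step 8: ______
______
__XX__
__XvX_
___XX_
______
______
step 9: ______
______
__XX__
__<XX_
___XX_
______
______
step 10: ______
______
__XX__
___XX_
__vXX_
______
______
step 11: ______
______
__XX__
___XX_
_<XXX_
______
______
step 12: ______
______
__XX__
_^_XX_
_XXXX_
______
______
step 13: ______
______
__XX__
_X>XX_
_XXXX_
______
______
step 14: ______
______
__XX__
_XXXX_
_XvXX_
______
______
step 15: ______
______
__XX__
_XXXX_
_X_>X_
______
______
step 16: ______
______
__XX__
_XX^X_
_X__X_
______
______
step 17: ______
______
__XX__
_X<_X_
_X__X_
______
______
step 18: ______
______
__XX__
_X__X_
_Xv_X_
______
______
step 19: ______
______
__XX__
_X__X_
_<X_X_
______
______
step 20: ______
______
__XX__
_X__X_
__X_X_
_v____
______
step 21: ______
______
__XX__
_X__X_
__X_X_
<X____
______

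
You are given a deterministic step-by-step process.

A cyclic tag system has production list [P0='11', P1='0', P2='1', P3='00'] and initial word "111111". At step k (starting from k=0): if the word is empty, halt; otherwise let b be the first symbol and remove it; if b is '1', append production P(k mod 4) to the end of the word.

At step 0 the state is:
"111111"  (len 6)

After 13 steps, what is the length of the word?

8

k=0  "111111"  (len 6)
k=1  "1111111"  (len 7)
k=2  "1111110"  (len 7)
k=3  "1111101"  (len 7)
k=4  "11110100"  (len 8)
k=5  "111010011"  (len 9)
k=6  "110100110"  (len 9)
k=7  "101001101"  (len 9)
k=8  "0100110100"  (len 10)
k=9  "100110100"  (len 9)
k=10  "001101000"  (len 9)
k=11  "01101000"  (len 8)
k=12  "1101000"  (len 7)
k=13  "10100011"  (len 8)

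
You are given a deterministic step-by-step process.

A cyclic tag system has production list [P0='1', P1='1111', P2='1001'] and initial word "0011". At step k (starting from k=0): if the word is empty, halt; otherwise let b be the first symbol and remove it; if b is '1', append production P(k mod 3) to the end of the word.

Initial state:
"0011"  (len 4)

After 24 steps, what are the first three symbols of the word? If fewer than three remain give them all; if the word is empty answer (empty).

step 0: "0011"  (len 4)
step 1: "011"  (len 3)
step 2: "11"  (len 2)
step 3: "11001"  (len 5)
step 4: "10011"  (len 5)
step 5: "00111111"  (len 8)
step 6: "0111111"  (len 7)
step 7: "111111"  (len 6)
step 8: "111111111"  (len 9)
step 9: "111111111001"  (len 12)
step 10: "111111110011"  (len 12)
step 11: "111111100111111"  (len 15)
step 12: "111111001111111001"  (len 18)
step 13: "111110011111110011"  (len 18)
step 14: "111100111111100111111"  (len 21)
step 15: "111001111111001111111001"  (len 24)
step 16: "110011111110011111110011"  (len 24)
step 17: "100111111100111111100111111"  (len 27)
step 18: "001111111001111111001111111001"  (len 30)
step 19: "01111111001111111001111111001"  (len 29)
step 20: "1111111001111111001111111001"  (len 28)
step 21: "1111110011111110011111110011001"  (len 31)
step 22: "1111100111111100111111100110011"  (len 31)
step 23: "1111001111111001111111001100111111"  (len 34)
step 24: "1110011111110011111110011001111111001"  (len 37)

111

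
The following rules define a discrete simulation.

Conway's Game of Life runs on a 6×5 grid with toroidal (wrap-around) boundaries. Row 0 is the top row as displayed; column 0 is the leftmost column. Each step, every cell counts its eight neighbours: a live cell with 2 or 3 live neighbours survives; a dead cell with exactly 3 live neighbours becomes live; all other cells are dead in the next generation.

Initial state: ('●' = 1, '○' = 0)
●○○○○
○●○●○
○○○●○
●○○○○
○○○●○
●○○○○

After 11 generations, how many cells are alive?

2

gen 0: ●○○○○
○●○●○
○○○●○
●○○○○
○○○●○
●○○○○
gen 1: ●●○○●
○○●○●
○○●○●
○○○○●
○○○○●
○○○○●
gen 2: ○●○○●
○○●○●
●○○○●
●○○○●
●○○●●
○○○●●
gen 3: ○○●○●
○●○○●
○●○○○
○●○○○
○○○○○
○○●○○
gen 4: ●●●○○
○●●●○
○●●○○
○○○○○
○○○○○
○○○●○
gen 5: ●○○○●
○○○●○
○●○●○
○○○○○
○○○○○
○●●○○
gen 6: ●●●●●
●○●●○
○○●○○
○○○○○
○○○○○
●●○○○
gen 7: ○○○○○
●○○○○
○●●●○
○○○○○
○○○○○
○○○●○
gen 8: ○○○○○
○●●○○
○●●○○
○○●○○
○○○○○
○○○○○
gen 9: ○○○○○
○●●○○
○○○●○
○●●○○
○○○○○
○○○○○
gen 10: ○○○○○
○○●○○
○○○●○
○○●○○
○○○○○
○○○○○
gen 11: ○○○○○
○○○○○
○○●●○
○○○○○
○○○○○
○○○○○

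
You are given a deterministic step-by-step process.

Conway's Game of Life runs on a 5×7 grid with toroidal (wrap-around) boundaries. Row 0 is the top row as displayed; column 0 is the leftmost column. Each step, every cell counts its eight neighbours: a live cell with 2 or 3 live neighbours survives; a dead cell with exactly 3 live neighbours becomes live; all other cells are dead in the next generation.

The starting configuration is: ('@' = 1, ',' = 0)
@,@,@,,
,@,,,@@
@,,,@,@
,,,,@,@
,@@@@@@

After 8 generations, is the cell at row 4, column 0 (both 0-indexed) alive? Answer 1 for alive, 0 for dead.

t=0: @,@,@,,
,@,,,@@
@,,,@,@
,,,,@,@
,@@@@@@
t=1: ,,,,,,,
,@,@@,,
,,,,@,,
,@@,,,,
,@@,,,@
t=2: @@,@,,,
,,,@@,,
,@,,@,,
@@@@,,,
@@@,,,,
t=3: @,,@@,,
@@,@@,,
@@,,@,,
,,,@,,,
,,,,,,@
t=4: @@@@@@@
,,,,,@@
@@,,@,,
@,,,,,,
,,,@@,,
t=5: @@@,,,,
,,,,,,,
@@,,,@,
@@,@@,,
,,,,,,,
t=6: ,@,,,,,
,,@,,,@
@@@,@,@
@@@,@,@
,,,@,,,
t=7: ,,@,,,,
,,@@,@@
,,,,,,,
,,,,@,@
,,,@,,,
t=8: ,,@,@,,
,,@@,,,
,,,@@,@
,,,,,,,
,,,@,,,

0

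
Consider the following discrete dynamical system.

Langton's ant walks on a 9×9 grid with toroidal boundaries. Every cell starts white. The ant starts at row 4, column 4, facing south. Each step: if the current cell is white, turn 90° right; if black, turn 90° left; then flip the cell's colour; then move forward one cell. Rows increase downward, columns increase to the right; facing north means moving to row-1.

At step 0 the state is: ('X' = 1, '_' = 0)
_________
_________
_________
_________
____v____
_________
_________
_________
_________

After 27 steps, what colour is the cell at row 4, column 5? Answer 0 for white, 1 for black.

0

0) _________
_________
_________
_________
____v____
_________
_________
_________
_________
1) _________
_________
_________
_________
___<X____
_________
_________
_________
_________
2) _________
_________
_________
___^_____
___XX____
_________
_________
_________
_________
3) _________
_________
_________
___X>____
___XX____
_________
_________
_________
_________
4) _________
_________
_________
___XX____
___Xv____
_________
_________
_________
_________
5) _________
_________
_________
___XX____
___X_>___
_________
_________
_________
_________
6) _________
_________
_________
___XX____
___X_X___
_____v___
_________
_________
_________
7) _________
_________
_________
___XX____
___X_X___
____<X___
_________
_________
_________
8) _________
_________
_________
___XX____
___X^X___
____XX___
_________
_________
_________
9) _________
_________
_________
___XX____
___XX>___
____XX___
_________
_________
_________
10) _________
_________
_________
___XX^___
___XX____
____XX___
_________
_________
_________
11) _________
_________
_________
___XXX>__
___XX____
____XX___
_________
_________
_________
12) _________
_________
_________
___XXXX__
___XX_v__
____XX___
_________
_________
_________
13) _________
_________
_________
___XXXX__
___XX<X__
____XX___
_________
_________
_________
14) _________
_________
_________
___XX^X__
___XXXX__
____XX___
_________
_________
_________
15) _________
_________
_________
___X<_X__
___XXXX__
____XX___
_________
_________
_________
16) _________
_________
_________
___X__X__
___XvXX__
____XX___
_________
_________
_________
17) _________
_________
_________
___X__X__
___X_>X__
____XX___
_________
_________
_________
18) _________
_________
_________
___X_^X__
___X__X__
____XX___
_________
_________
_________
19) _________
_________
_________
___X_X>__
___X__X__
____XX___
_________
_________
_________
20) _________
_________
______^__
___X_X___
___X__X__
____XX___
_________
_________
_________
21) _________
_________
______X>_
___X_X___
___X__X__
____XX___
_________
_________
_________
22) _________
_________
______XX_
___X_X_v_
___X__X__
____XX___
_________
_________
_________
23) _________
_________
______XX_
___X_X<X_
___X__X__
____XX___
_________
_________
_________
24) _________
_________
______^X_
___X_XXX_
___X__X__
____XX___
_________
_________
_________
25) _________
_________
_____<_X_
___X_XXX_
___X__X__
____XX___
_________
_________
_________
26) _________
_____^___
_____X_X_
___X_XXX_
___X__X__
____XX___
_________
_________
_________
27) _________
_____X>__
_____X_X_
___X_XXX_
___X__X__
____XX___
_________
_________
_________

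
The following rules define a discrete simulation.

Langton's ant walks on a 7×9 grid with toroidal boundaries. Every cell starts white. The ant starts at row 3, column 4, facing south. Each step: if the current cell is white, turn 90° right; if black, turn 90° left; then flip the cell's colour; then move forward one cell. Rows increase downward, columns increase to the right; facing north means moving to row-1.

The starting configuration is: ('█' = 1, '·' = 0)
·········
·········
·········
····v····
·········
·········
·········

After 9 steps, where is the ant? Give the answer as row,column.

[0] ·········
·········
·········
····v····
·········
·········
·········
[1] ·········
·········
·········
···<█····
·········
·········
·········
[2] ·········
·········
···^·····
···██····
·········
·········
·········
[3] ·········
·········
···█>····
···██····
·········
·········
·········
[4] ·········
·········
···██····
···█v····
·········
·········
·········
[5] ·········
·········
···██····
···█·>···
·········
·········
·········
[6] ·········
·········
···██····
···█·█···
·····v···
·········
·········
[7] ·········
·········
···██····
···█·█···
····<█···
·········
·········
[8] ·········
·········
···██····
···█^█···
····██···
·········
·········
[9] ·········
·········
···██····
···██>···
····██···
·········
·········

3,5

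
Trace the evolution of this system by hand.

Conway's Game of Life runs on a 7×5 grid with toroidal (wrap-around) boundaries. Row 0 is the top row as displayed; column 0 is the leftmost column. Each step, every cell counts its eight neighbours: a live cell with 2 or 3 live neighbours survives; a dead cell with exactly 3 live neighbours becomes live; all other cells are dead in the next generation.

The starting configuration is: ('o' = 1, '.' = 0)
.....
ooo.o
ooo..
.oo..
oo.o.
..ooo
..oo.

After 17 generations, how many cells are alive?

0) .....
ooo.o
ooo..
.oo..
oo.o.
..ooo
..oo.
1) o...o
..ooo
....o
...oo
o....
o....
..o.o
2) ooo..
.....
o.o..
o..oo
o....
oo..o
.o.oo
3) ooooo
o.o..
oo.o.
o..o.
...o.
.ooo.
...o.
4) o....
.....
o..o.
oo.o.
.o.o.
...oo
.....
5) .....
....o
ooo..
oo.o.
.o.o.
..ooo
....o
6) .....
oo...
..oo.
...o.
.o...
o.o.o
....o
7) o....
.oo..
.oooo
...o.
ooooo
oo.oo
o..oo
8) o.oo.
....o
oo..o
.....
.....
.....
..oo.
9) .oo..
..o..
o...o
o....
.....
.....
.oooo
10) o....
o.oo.
oo..o
o...o
.....
..oo.
oo.o.
11) o..o.
..oo.
..o..
.o..o
...oo
.oooo
oo.o.
12) o..o.
.oooo
.oo..
o.o.o
.o...
.o...
.....
13) oo.o.
....o
.....
o.oo.
.oo..
.....
.....
14) o...o
o...o
...oo
..oo.
.ooo.
.....
.....
15) o...o
.....
o.o..
.o...
.o.o.
..o..
.....
16) .....
oo..o
.o...
oo...
.o...
..o..
.....
17) o....
oo...
..o.o
ooo..
ooo..
.....
.....

11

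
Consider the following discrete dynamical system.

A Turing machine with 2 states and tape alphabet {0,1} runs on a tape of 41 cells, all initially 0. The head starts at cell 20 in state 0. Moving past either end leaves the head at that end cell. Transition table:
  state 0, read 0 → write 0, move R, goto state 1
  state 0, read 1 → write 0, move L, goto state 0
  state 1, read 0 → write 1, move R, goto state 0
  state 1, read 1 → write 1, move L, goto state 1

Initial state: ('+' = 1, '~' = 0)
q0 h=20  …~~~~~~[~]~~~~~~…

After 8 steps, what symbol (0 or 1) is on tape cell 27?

1

[0] q0 h=20  …~~~~~~[~]~~~~~~…
[1] q1 h=21  …~~~~~~[~]~~~~~~…
[2] q0 h=22  …~~~~~+[~]~~~~~~…
[3] q1 h=23  …~~~~+~[~]~~~~~~…
[4] q0 h=24  …~~~+~+[~]~~~~~~…
[5] q1 h=25  …~~+~+~[~]~~~~~~…
[6] q0 h=26  …~+~+~+[~]~~~~~~…
[7] q1 h=27  …+~+~+~[~]~~~~~~…
[8] q0 h=28  …~+~+~+[~]~~~~~~…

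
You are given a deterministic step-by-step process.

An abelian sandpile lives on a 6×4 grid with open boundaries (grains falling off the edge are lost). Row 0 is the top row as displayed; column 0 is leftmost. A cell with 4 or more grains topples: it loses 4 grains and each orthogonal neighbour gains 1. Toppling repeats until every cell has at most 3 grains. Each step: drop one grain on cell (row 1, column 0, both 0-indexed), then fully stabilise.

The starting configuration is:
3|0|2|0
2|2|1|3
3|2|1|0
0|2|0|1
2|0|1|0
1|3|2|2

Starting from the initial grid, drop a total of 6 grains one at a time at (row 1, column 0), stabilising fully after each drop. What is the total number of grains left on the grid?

gen 0: 3|0|2|0
2|2|1|3
3|2|1|0
0|2|0|1
2|0|1|0
1|3|2|2
gen 1: 3|0|2|0
3|2|1|3
3|2|1|0
0|2|0|1
2|0|1|0
1|3|2|2
gen 2: 0|1|2|0
2|3|1|3
0|3|1|0
1|2|0|1
2|0|1|0
1|3|2|2
gen 3: 0|1|2|0
3|3|1|3
0|3|1|0
1|2|0|1
2|0|1|0
1|3|2|2
gen 4: 1|2|2|0
1|1|2|3
2|0|2|0
1|3|0|1
2|0|1|0
1|3|2|2
gen 5: 1|2|2|0
2|1|2|3
2|0|2|0
1|3|0|1
2|0|1|0
1|3|2|2
gen 6: 1|2|2|0
3|1|2|3
2|0|2|0
1|3|0|1
2|0|1|0
1|3|2|2

34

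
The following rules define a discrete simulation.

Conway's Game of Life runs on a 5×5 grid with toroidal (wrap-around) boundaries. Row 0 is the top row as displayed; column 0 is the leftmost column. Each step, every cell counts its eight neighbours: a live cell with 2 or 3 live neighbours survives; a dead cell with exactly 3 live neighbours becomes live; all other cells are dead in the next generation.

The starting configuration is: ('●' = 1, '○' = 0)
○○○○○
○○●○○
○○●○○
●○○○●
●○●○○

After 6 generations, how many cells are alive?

12

[0] ○○○○○
○○●○○
○○●○○
●○○○●
●○●○○
[1] ○●○○○
○○○○○
○●○●○
●○○●●
●●○○●
[2] ○●○○○
○○●○○
●○●●○
○○○●○
○●●●○
[3] ○●○●○
○○●●○
○●●●●
○○○○○
○●○●○
[4] ○●○●●
●○○○○
○●○○●
●●○○●
○○○○○
[5] ●○○○●
○●●●○
○●○○●
○●○○●
○●●●○
[6] ●○○○●
○●●●○
○●○○●
○●○○●
○●●●○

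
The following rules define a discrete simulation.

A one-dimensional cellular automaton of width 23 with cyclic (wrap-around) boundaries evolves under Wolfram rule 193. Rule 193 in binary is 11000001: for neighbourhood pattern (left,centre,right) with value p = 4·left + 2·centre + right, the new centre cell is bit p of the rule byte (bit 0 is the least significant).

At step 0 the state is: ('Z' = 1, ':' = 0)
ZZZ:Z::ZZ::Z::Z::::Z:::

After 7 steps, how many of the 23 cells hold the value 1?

step 0: ZZZ:Z::ZZ::Z::Z::::Z:::
step 1: :ZZ:::::Z:::::::ZZ:::Z:
step 2: ::Z:ZZZ:::ZZZZZ::Z:Z:::
step 3: Z::::ZZ:Z::ZZZZ::::::ZZ
step 4: Z:ZZ::Z:::::ZZZ:ZZZZ::Z
step 5: Z::Z::::ZZZ::ZZ::ZZZ:::
step 6: :::::ZZ::ZZ:::Z:::ZZ:Z:
step 7: ZZZZ::Z:::Z:Z:::Z::Z:::

9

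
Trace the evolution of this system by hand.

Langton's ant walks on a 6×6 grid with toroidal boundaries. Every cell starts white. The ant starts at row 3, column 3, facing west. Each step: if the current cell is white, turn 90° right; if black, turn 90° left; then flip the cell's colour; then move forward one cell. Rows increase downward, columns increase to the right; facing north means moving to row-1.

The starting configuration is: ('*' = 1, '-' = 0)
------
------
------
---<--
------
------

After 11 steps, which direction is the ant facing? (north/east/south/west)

k=0  ------
------
------
---<--
------
------
k=1  ------
------
---^--
---*--
------
------
k=2  ------
------
---*>-
---*--
------
------
k=3  ------
------
---**-
---*v-
------
------
k=4  ------
------
---**-
---<*-
------
------
k=5  ------
------
---**-
----*-
---v--
------
k=6  ------
------
---**-
----*-
--<*--
------
k=7  ------
------
---**-
--^-*-
--**--
------
k=8  ------
------
---**-
--*>*-
--**--
------
k=9  ------
------
---**-
--***-
--*v--
------
k=10  ------
------
---**-
--***-
--*->-
------
k=11  ------
------
---**-
--***-
--*-*-
----v-

south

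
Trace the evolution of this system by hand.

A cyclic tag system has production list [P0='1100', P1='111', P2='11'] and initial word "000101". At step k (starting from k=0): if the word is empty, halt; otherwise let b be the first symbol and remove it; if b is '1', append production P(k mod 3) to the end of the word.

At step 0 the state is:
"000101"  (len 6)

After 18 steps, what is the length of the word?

[0] "000101"  (len 6)
[1] "00101"  (len 5)
[2] "0101"  (len 4)
[3] "101"  (len 3)
[4] "011100"  (len 6)
[5] "11100"  (len 5)
[6] "110011"  (len 6)
[7] "100111100"  (len 9)
[8] "00111100111"  (len 11)
[9] "0111100111"  (len 10)
[10] "111100111"  (len 9)
[11] "11100111111"  (len 11)
[12] "110011111111"  (len 12)
[13] "100111111111100"  (len 15)
[14] "00111111111100111"  (len 17)
[15] "0111111111100111"  (len 16)
[16] "111111111100111"  (len 15)
[17] "11111111100111111"  (len 17)
[18] "111111110011111111"  (len 18)

18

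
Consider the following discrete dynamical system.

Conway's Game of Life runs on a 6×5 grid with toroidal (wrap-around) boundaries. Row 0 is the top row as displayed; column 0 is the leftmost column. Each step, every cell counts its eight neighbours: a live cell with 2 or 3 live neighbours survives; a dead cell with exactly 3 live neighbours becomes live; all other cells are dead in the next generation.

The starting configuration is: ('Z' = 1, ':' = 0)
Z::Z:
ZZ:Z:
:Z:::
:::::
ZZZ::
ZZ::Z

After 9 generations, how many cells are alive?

4

t=0: Z::Z:
ZZ:Z:
:Z:::
:::::
ZZZ::
ZZ::Z
t=1: :::Z:
ZZ:::
ZZZ::
Z:Z::
::Z:Z
:::Z:
t=2: ::Z:Z
Z:::Z
::Z:Z
Z:Z:Z
:ZZ:Z
::ZZZ
t=3: :ZZ::
ZZ::Z
:::::
::Z:Z
:::::
::::Z
t=4: :ZZZZ
ZZZ::
:Z:ZZ
:::::
:::Z:
:::::
t=5: :::ZZ
:::::
:Z:ZZ
::ZZZ
:::::
::::Z
t=6: :::ZZ
Z:Z::
Z:::Z
Z:Z:Z
::::Z
:::ZZ
t=7: Z:Z::
ZZ:::
:::::
:Z:::
:::::
Z::::
t=8: Z:::Z
ZZ:::
ZZ:::
:::::
:::::
:Z:::
t=9: ::::Z
:::::
ZZ:::
:::::
:::::
Z::::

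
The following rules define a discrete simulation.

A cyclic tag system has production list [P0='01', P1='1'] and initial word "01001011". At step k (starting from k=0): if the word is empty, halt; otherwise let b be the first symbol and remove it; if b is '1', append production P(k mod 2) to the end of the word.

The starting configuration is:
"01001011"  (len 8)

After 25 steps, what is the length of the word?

5

k=0  "01001011"  (len 8)
k=1  "1001011"  (len 7)
k=2  "0010111"  (len 7)
k=3  "010111"  (len 6)
k=4  "10111"  (len 5)
k=5  "011101"  (len 6)
k=6  "11101"  (len 5)
k=7  "110101"  (len 6)
k=8  "101011"  (len 6)
k=9  "0101101"  (len 7)
k=10  "101101"  (len 6)
k=11  "0110101"  (len 7)
k=12  "110101"  (len 6)
k=13  "1010101"  (len 7)
k=14  "0101011"  (len 7)
k=15  "101011"  (len 6)
k=16  "010111"  (len 6)
k=17  "10111"  (len 5)
k=18  "01111"  (len 5)
k=19  "1111"  (len 4)
k=20  "1111"  (len 4)
k=21  "11101"  (len 5)
k=22  "11011"  (len 5)
k=23  "101101"  (len 6)
k=24  "011011"  (len 6)
k=25  "11011"  (len 5)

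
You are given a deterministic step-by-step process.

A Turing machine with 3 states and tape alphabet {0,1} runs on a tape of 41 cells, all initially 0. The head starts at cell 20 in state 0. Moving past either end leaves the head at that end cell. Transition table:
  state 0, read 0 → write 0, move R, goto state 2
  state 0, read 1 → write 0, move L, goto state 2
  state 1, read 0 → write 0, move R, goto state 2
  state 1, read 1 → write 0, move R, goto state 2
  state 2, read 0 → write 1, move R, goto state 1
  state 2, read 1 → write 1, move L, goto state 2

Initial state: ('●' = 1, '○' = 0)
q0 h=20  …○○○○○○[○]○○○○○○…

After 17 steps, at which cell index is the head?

gen 0: q0 h=20  …○○○○○○[○]○○○○○○…
gen 1: q2 h=21  …○○○○○○[○]○○○○○○…
gen 2: q1 h=22  …○○○○○●[○]○○○○○○…
gen 3: q2 h=23  …○○○○●○[○]○○○○○○…
gen 4: q1 h=24  …○○○●○●[○]○○○○○○…
gen 5: q2 h=25  …○○●○●○[○]○○○○○○…
gen 6: q1 h=26  …○●○●○●[○]○○○○○○…
gen 7: q2 h=27  …●○●○●○[○]○○○○○○…
gen 8: q1 h=28  …○●○●○●[○]○○○○○○…
gen 9: q2 h=29  …●○●○●○[○]○○○○○○…
gen 10: q1 h=30  …○●○●○●[○]○○○○○○…
gen 11: q2 h=31  …●○●○●○[○]○○○○○○…
gen 12: q1 h=32  …○●○●○●[○]○○○○○○…
gen 13: q2 h=33  …●○●○●○[○]○○○○○○…
gen 14: q1 h=34  …○●○●○●[○]○○○○○○|
gen 15: q2 h=35  …●○●○●○[○]○○○○○|
gen 16: q1 h=36  …○●○●○●[○]○○○○|
gen 17: q2 h=37  …●○●○●○[○]○○○|

37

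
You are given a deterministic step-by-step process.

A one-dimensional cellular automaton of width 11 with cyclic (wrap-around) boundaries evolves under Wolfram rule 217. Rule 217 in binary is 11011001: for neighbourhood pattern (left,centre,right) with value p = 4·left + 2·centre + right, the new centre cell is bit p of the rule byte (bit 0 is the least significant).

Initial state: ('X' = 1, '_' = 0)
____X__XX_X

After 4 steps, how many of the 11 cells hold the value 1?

9

step 0: ____X__XX_X
step 1: XXX__X_XX__
step 2: XXXX___XXX_
step 3: XXXXXX_XXX_
step 4: XXXXXX_XXX_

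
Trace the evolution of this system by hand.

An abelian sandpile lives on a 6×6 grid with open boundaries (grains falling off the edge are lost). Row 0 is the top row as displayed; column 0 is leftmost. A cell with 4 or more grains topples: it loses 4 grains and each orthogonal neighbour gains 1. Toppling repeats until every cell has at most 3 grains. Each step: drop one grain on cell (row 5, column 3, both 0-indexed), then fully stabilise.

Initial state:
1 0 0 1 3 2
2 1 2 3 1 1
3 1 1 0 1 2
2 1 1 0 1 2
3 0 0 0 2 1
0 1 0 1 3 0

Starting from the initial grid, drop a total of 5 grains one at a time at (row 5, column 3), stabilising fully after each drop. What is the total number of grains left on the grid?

step 0: 1 0 0 1 3 2
2 1 2 3 1 1
3 1 1 0 1 2
2 1 1 0 1 2
3 0 0 0 2 1
0 1 0 1 3 0
step 1: 1 0 0 1 3 2
2 1 2 3 1 1
3 1 1 0 1 2
2 1 1 0 1 2
3 0 0 0 2 1
0 1 0 2 3 0
step 2: 1 0 0 1 3 2
2 1 2 3 1 1
3 1 1 0 1 2
2 1 1 0 1 2
3 0 0 0 2 1
0 1 0 3 3 0
step 3: 1 0 0 1 3 2
2 1 2 3 1 1
3 1 1 0 1 2
2 1 1 0 1 2
3 0 0 1 3 1
0 1 1 1 0 1
step 4: 1 0 0 1 3 2
2 1 2 3 1 1
3 1 1 0 1 2
2 1 1 0 1 2
3 0 0 1 3 1
0 1 1 2 0 1
step 5: 1 0 0 1 3 2
2 1 2 3 1 1
3 1 1 0 1 2
2 1 1 0 1 2
3 0 0 1 3 1
0 1 1 3 0 1

46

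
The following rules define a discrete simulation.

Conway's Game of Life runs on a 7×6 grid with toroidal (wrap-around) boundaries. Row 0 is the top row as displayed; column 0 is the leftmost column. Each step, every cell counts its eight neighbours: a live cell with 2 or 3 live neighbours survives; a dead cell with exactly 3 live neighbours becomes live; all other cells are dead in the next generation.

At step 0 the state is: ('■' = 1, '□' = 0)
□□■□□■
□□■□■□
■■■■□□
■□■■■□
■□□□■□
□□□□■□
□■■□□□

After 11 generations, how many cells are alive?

11

[0] □□■□□■
□□■□■□
■■■■□□
■□■■■□
■□□□■□
□□□□■□
□■■□□□
[1] □□■□□□
■□□□■■
■□□□□□
■□□□■□
□■□□■□
□■□■□■
□■■■□□
[2] ■□■□■■
■■□□□■
■■□□■□
■■□□□□
□■■■■□
□■□■□□
■■□■■□
[3] □□■□□□
□□■■□□
□□■□□□
□□□□■□
□□□■■□
□□□□□■
□□□□□□
[4] □□■■□□
□■■■□□
□□■□□□
□□□□■□
□□□■■■
□□□□■□
□□□□□□
[5] □■□■□□
□■□□□□
□■■□□□
□□□□■■
□□□■□■
□□□■■■
□□□■□□
[6] □□□□□□
■■□□□□
■■■□□□
■□■■■■
■□□■□□
□□■■□■
□□□■□□
[7] □□□□□□
■□■□□□
□□□□■□
□□□□■□
■□□□□□
□□■■□□
□□■■■□
[8] □■■□□□
□□□□□□
□□□■□■
□□□□□■
□□□■□□
□■■□■□
□□■□■□
[9] □■■■□□
□□■□□□
□□□□■□
□□□□□□
□□■■■□
□■■□■□
□□□□□□
[10] □■■■□□
□■■□□□
□□□□□□
□□□□■□
□■■□■□
□■■□■□
□□□□□□
[11] □■□■□□
□■□■□□
□□□□□□
□□□■□□
□■■□■■
□■■□□□
□□□□□□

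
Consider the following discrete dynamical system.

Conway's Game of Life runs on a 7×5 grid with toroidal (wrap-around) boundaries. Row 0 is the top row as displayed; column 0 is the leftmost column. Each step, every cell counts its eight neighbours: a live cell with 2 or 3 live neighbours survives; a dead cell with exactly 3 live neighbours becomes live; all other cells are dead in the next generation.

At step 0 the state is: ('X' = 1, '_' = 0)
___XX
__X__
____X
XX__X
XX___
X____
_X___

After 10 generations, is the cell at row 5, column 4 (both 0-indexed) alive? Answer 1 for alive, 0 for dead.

1

t=0: ___XX
__X__
____X
XX__X
XX___
X____
_X___
t=1: __XX_
____X
_X_XX
_X__X
_____
X____
X___X
t=2: X__X_
X___X
__XXX
__XXX
X____
X___X
XX_XX
t=3: __XX_
XXX__
_XX__
XXX__
XX___
___X_
_XXX_
t=4: X___X
X____
___X_
_____
X___X
X__XX
_X__X
t=5: _X__X
X____
_____
____X
X__X_
_X_X_
_X___
t=6: _X___
X____
_____
____X
X_XX_
XX__X
_X___
t=7: XX___
_____
_____
___XX
__XX_
___XX
_XX__
t=8: XXX__
_____
_____
__XXX
__X__
_X__X
_XXXX
t=9: X___X
_X___
___X_
__XX_
XXX_X
_X__X
____X
t=10: X___X
X___X
___X_
X____
____X
_XX_X
___XX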